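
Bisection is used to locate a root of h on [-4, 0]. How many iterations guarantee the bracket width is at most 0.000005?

Width after n steps is 4/2^n. Need 2^n ≥ 4/0.000005 = 800000.
2^19 = 524288 < 800000 ≤ 2^20 = 1048576, so n = 20.

20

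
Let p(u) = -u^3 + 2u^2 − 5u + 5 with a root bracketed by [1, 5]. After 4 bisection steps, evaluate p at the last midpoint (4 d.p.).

u = 3 gives p = -19, negative; keep [1, 3]
u = 2 gives p = -5, negative; keep [1, 2]
u = 1.5 gives p = -1.375, negative; keep [1, 1.5]
u = 1.25 gives p = -0.0781, negative; keep [1, 1.25]

-0.0781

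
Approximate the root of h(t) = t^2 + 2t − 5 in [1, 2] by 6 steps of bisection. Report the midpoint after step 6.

midpoint 1.5: h = 0.25 > 0 → [1, 1.5]
midpoint 1.25: h = -0.9375 < 0 → [1.25, 1.5]
midpoint 1.375: h = -0.359375 < 0 → [1.375, 1.5]
midpoint 1.4375: h = -0.0586 < 0 → [1.4375, 1.5]
midpoint 1.46875: h = 0.0947 > 0 → [1.4375, 1.46875]
midpoint 1.453125: h = 0.0178 > 0 → [1.4375, 1.453125]

1.453125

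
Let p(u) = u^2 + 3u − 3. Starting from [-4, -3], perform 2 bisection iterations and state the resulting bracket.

u = -3.5 gives p = -1.25, negative; keep [-4, -3.5]
u = -3.75 gives p = -0.1875, negative; keep [-4, -3.75]

[-4, -3.75]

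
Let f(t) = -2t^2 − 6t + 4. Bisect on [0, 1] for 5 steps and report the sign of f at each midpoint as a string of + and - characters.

m = 0.5, f(m) = 0.5 (+); new bracket [0.5, 1]
m = 0.75, f(m) = -1.625 (−); new bracket [0.5, 0.75]
m = 0.625, f(m) = -0.53125 (−); new bracket [0.5, 0.625]
m = 0.5625, f(m) = -0.0078 (−); new bracket [0.5, 0.5625]
m = 0.53125, f(m) = 0.248 (+); new bracket [0.53125, 0.5625]

+---+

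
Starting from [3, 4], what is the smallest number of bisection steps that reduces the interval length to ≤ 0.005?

Width after n steps is 1/2^n. Need 2^n ≥ 1/0.005 = 200.
2^7 = 128 < 200 ≤ 2^8 = 256, so n = 8.

8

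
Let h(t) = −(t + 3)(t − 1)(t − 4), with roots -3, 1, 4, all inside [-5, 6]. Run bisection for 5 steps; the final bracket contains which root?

-3

midpoint 0.5: h = -6.125 < 0 → [-5, 0.5]
midpoint -2.25: h = -15.234375 < 0 → [-5, -2.25]
midpoint -3.625: h = 22.041016 > 0 → [-3.625, -2.25]
midpoint -2.9375: h = -1.7073 < 0 → [-3.625, -2.9375]
midpoint -3.28125: h = 8.7674 > 0 → [-3.28125, -2.9375]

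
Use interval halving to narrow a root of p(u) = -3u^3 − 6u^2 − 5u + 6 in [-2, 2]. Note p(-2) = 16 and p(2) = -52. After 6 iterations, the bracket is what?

[0.5625, 0.625]

p(0) = 6 > 0, so the root lies in [0, 2]
p(1) = -8 < 0, so the root lies in [0, 1]
p(0.5) = 1.625 > 0, so the root lies in [0.5, 1]
p(0.75) = -2.3906 < 0, so the root lies in [0.5, 0.75]
p(0.625) = -0.2012 < 0, so the root lies in [0.5, 0.625]
p(0.5625) = 0.7551 > 0, so the root lies in [0.5625, 0.625]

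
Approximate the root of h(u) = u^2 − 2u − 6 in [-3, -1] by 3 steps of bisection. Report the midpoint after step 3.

-1.75

m = -2, h(m) = 2 (+); new bracket [-2, -1]
m = -1.5, h(m) = -0.75 (−); new bracket [-2, -1.5]
m = -1.75, h(m) = 0.5625 (+); new bracket [-1.75, -1.5]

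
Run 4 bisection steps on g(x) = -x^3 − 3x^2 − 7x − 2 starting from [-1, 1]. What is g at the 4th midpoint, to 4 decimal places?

0.2559

x = 0 gives g = -2, negative; keep [-1, 0]
x = -0.5 gives g = 0.875, positive; keep [-0.5, 0]
x = -0.25 gives g = -0.421875, negative; keep [-0.5, -0.25]
x = -0.375 gives g = 0.2559, positive; keep [-0.375, -0.25]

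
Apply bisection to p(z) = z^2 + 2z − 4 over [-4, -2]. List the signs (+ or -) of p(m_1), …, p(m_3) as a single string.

z = -3 gives p = -1, negative; keep [-4, -3]
z = -3.5 gives p = 1.25, positive; keep [-3.5, -3]
z = -3.25 gives p = 0.0625, positive; keep [-3.25, -3]

-++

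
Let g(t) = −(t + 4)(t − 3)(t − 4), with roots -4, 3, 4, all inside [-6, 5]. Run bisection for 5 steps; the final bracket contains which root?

-4

t = -0.5 gives g = -55.125, negative; keep [-6, -0.5]
t = -3.25 gives g = -33.984375, negative; keep [-6, -3.25]
t = -4.625 gives g = 41.103516, positive; keep [-4.625, -3.25]
t = -3.9375 gives g = -3.4417, negative; keep [-4.625, -3.9375]
t = -4.28125 gives g = 16.9588, positive; keep [-4.28125, -3.9375]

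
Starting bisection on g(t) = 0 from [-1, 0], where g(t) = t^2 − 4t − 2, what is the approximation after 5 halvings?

-0.46875

m = -0.5, g(m) = 0.25 (+); new bracket [-0.5, 0]
m = -0.25, g(m) = -0.9375 (−); new bracket [-0.5, -0.25]
m = -0.375, g(m) = -0.359375 (−); new bracket [-0.5, -0.375]
m = -0.4375, g(m) = -0.0586 (−); new bracket [-0.5, -0.4375]
m = -0.46875, g(m) = 0.0947 (+); new bracket [-0.46875, -0.4375]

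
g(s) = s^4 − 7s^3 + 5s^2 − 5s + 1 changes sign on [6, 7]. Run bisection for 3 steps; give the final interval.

[6.25, 6.375]

midpoint 6.5: g = 42.4375 > 0 → [6, 6.5]
midpoint 6.25: g = -18.042969 < 0 → [6.25, 6.5]
midpoint 6.375: g = 10.400635 > 0 → [6.25, 6.375]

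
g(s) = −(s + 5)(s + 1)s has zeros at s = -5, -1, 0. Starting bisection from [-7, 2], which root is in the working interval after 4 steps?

-5

g(-2.5) = -9.375 < 0, so the root lies in [-7, -2.5]
g(-4.75) = -4.453125 < 0, so the root lies in [-7, -4.75]
g(-5.875) = 25.060547 > 0, so the root lies in [-5.875, -4.75]
g(-5.3125) = 7.1594 > 0, so the root lies in [-5.3125, -4.75]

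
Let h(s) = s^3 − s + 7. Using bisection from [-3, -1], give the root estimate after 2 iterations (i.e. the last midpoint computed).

h(-2) = 1 > 0, so the root lies in [-3, -2]
h(-2.5) = -6.125 < 0, so the root lies in [-2.5, -2]

-2.5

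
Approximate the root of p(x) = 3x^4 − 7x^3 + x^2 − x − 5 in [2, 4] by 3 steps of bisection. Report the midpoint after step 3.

midpoint 3: p = 55 > 0 → [2, 3]
midpoint 2.5: p = 6.5625 > 0 → [2, 2.5]
midpoint 2.25: p = -5.035156 < 0 → [2.25, 2.5]

2.25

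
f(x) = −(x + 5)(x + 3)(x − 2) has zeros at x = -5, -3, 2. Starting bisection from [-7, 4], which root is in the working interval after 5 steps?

midpoint -1.5: f = 18.375 > 0 → [-1.5, 4]
midpoint 1.25: f = 19.921875 > 0 → [1.25, 4]
midpoint 2.625: f = -26.806641 < 0 → [1.25, 2.625]
midpoint 1.9375: f = 2.1409 > 0 → [1.9375, 2.625]
midpoint 2.28125: f = -10.8152 < 0 → [1.9375, 2.28125]

2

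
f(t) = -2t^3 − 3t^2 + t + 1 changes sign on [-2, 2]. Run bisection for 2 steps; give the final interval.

[0, 1]

midpoint 0: f = 1 > 0 → [0, 2]
midpoint 1: f = -3 < 0 → [0, 1]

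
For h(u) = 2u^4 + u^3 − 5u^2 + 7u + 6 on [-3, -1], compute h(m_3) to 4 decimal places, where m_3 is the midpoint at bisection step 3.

4.8047

u = -2 gives h = -4, negative; keep [-3, -2]
u = -2.5 gives h = 19.75, positive; keep [-2.5, -2]
u = -2.25 gives h = 4.804688, positive; keep [-2.25, -2]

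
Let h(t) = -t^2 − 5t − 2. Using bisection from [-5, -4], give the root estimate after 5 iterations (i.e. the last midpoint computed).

-4.53125

midpoint -4.5: h = 0.25 > 0 → [-5, -4.5]
midpoint -4.75: h = -0.8125 < 0 → [-4.75, -4.5]
midpoint -4.625: h = -0.265625 < 0 → [-4.625, -4.5]
midpoint -4.5625: h = -0.0039 < 0 → [-4.5625, -4.5]
midpoint -4.53125: h = 0.124 > 0 → [-4.5625, -4.53125]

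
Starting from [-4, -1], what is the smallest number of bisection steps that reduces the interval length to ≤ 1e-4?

15

Width after n steps is 3/2^n. Need 2^n ≥ 3/1e-4 = 30000.
2^14 = 16384 < 30000 ≤ 2^15 = 32768, so n = 15.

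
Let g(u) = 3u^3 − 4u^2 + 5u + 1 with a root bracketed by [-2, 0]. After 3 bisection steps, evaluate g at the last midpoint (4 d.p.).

g(-1) = -11 < 0, so the root lies in [-1, 0]
g(-0.5) = -2.875 < 0, so the root lies in [-0.5, 0]
g(-0.25) = -0.546875 < 0, so the root lies in [-0.25, 0]

-0.5469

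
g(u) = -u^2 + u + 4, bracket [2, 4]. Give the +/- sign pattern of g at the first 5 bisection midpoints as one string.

m = 3, g(m) = -2 (−); new bracket [2, 3]
m = 2.5, g(m) = 0.25 (+); new bracket [2.5, 3]
m = 2.75, g(m) = -0.8125 (−); new bracket [2.5, 2.75]
m = 2.625, g(m) = -0.2656 (−); new bracket [2.5, 2.625]
m = 2.5625, g(m) = -0.0039 (−); new bracket [2.5, 2.5625]

-+---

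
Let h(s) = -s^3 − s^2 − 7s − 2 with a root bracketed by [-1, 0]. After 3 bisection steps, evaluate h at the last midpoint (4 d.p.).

0.5371

h(-0.5) = 1.375 > 0, so the root lies in [-0.5, 0]
h(-0.25) = -0.296875 < 0, so the root lies in [-0.5, -0.25]
h(-0.375) = 0.537109 > 0, so the root lies in [-0.375, -0.25]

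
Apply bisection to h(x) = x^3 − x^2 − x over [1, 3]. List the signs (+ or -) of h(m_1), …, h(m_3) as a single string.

+-+

m = 2, h(m) = 2 (+); new bracket [1, 2]
m = 1.5, h(m) = -0.375 (−); new bracket [1.5, 2]
m = 1.75, h(m) = 0.546875 (+); new bracket [1.5, 1.75]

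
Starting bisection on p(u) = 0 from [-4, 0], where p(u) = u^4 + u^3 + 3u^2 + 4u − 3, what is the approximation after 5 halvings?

midpoint -2: p = 9 > 0 → [-2, 0]
midpoint -1: p = -4 < 0 → [-2, -1]
midpoint -1.5: p = -0.5625 < 0 → [-2, -1.5]
midpoint -1.75: p = 3.207 > 0 → [-1.75, -1.5]
midpoint -1.625: p = 1.1038 > 0 → [-1.625, -1.5]

-1.625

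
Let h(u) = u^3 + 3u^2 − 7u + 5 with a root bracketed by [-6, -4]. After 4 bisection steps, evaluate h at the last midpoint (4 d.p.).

h(-5) = -10 < 0, so the root lies in [-5, -4]
h(-4.5) = 6.125 > 0, so the root lies in [-5, -4.5]
h(-4.75) = -1.234375 < 0, so the root lies in [-4.75, -4.5]
h(-4.625) = 2.6152 > 0, so the root lies in [-4.75, -4.625]

2.6152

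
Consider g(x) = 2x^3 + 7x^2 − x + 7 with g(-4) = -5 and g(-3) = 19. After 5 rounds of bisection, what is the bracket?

x = -3.5 gives g = 10.5, positive; keep [-4, -3.5]
x = -3.75 gives g = 3.71875, positive; keep [-4, -3.75]
x = -3.875 gives g = -0.386719, negative; keep [-3.875, -3.75]
x = -3.8125 gives g = 1.728, positive; keep [-3.875, -3.8125]
x = -3.84375 gives g = 0.6863, positive; keep [-3.875, -3.84375]

[-3.875, -3.84375]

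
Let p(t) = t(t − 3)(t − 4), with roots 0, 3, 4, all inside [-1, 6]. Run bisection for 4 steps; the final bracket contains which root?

p(2.5) = 1.875 > 0, so the root lies in [-1, 2.5]
p(0.75) = 5.484375 > 0, so the root lies in [-1, 0.75]
p(-0.125) = -1.611328 < 0, so the root lies in [-0.125, 0.75]
p(0.3125) = 3.0969 > 0, so the root lies in [-0.125, 0.3125]

0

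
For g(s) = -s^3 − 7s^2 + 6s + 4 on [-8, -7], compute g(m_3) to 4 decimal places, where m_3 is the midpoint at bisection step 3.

midpoint -7.5: g = -12.875 < 0 → [-8, -7.5]
midpoint -7.75: g = 2.546875 > 0 → [-7.75, -7.5]
midpoint -7.625: g = -5.412109 < 0 → [-7.75, -7.625]

-5.4121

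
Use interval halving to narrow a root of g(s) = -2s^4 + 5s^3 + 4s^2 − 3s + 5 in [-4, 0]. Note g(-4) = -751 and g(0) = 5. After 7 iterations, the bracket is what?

s = -2 gives g = -45, negative; keep [-2, 0]
s = -1 gives g = 5, positive; keep [-2, -1]
s = -1.5 gives g = -8.5, negative; keep [-1.5, -1]
s = -1.25 gives g = 0.3516, positive; keep [-1.5, -1.25]
s = -1.375 gives g = -3.4595, negative; keep [-1.375, -1.25]
s = -1.3125 gives g = -1.4119, negative; keep [-1.3125, -1.25]
s = -1.28125 gives g = -0.4961, negative; keep [-1.28125, -1.25]

[-1.28125, -1.25]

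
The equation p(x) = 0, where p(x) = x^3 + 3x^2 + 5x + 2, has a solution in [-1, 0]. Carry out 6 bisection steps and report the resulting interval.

x = -0.5 gives p = 0.125, positive; keep [-1, -0.5]
x = -0.75 gives p = -0.484375, negative; keep [-0.75, -0.5]
x = -0.625 gives p = -0.197266, negative; keep [-0.625, -0.5]
x = -0.5625 gives p = -0.0413, negative; keep [-0.5625, -0.5]
x = -0.53125 gives p = 0.0405, positive; keep [-0.5625, -0.53125]
x = -0.546875 gives p = -0.0007, negative; keep [-0.546875, -0.53125]

[-0.546875, -0.53125]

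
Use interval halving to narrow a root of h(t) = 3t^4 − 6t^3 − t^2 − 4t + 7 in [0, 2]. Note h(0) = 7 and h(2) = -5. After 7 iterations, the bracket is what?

m = 1, h(m) = -1 (−); new bracket [0, 1]
m = 0.5, h(m) = 4.1875 (+); new bracket [0.5, 1]
m = 0.75, h(m) = 1.855469 (+); new bracket [0.75, 1]
m = 0.875, h(m) = 0.4734 (+); new bracket [0.875, 1]
m = 0.9375, h(m) = -0.2553 (−); new bracket [0.875, 0.9375]
m = 0.90625, h(m) = 0.1115 (+); new bracket [0.90625, 0.9375]
m = 0.921875, h(m) = -0.0714 (−); new bracket [0.90625, 0.921875]

[0.90625, 0.921875]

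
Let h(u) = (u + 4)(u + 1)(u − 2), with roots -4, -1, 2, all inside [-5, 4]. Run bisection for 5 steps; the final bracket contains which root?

m = -0.5, h(m) = -4.375 (−); new bracket [-0.5, 4]
m = 1.75, h(m) = -3.953125 (−); new bracket [1.75, 4]
m = 2.875, h(m) = 23.310547 (+); new bracket [1.75, 2.875]
m = 2.3125, h(m) = 6.5344 (+); new bracket [1.75, 2.3125]
m = 2.03125, h(m) = 0.5713 (+); new bracket [1.75, 2.03125]

2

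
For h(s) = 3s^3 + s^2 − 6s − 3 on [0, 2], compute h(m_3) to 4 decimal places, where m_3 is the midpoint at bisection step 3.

-3.0781

s = 1 gives h = -5, negative; keep [1, 2]
s = 1.5 gives h = 0.375, positive; keep [1, 1.5]
s = 1.25 gives h = -3.078125, negative; keep [1.25, 1.5]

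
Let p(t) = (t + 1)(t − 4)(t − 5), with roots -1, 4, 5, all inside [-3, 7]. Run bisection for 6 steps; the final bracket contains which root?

-1

m = 2, p(m) = 18 (+); new bracket [-3, 2]
m = -0.5, p(m) = 12.375 (+); new bracket [-3, -0.5]
m = -1.75, p(m) = -29.109375 (−); new bracket [-1.75, -0.5]
m = -1.125, p(m) = -3.9238 (−); new bracket [-1.125, -0.5]
m = -0.8125, p(m) = 5.2449 (+); new bracket [-1.125, -0.8125]
m = -0.96875, p(m) = 0.9268 (+); new bracket [-1.125, -0.96875]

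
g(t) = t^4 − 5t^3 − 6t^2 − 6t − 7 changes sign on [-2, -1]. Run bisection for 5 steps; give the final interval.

[-1.09375, -1.0625]

t = -1.5 gives g = 10.4375, positive; keep [-1.5, -1]
t = -1.25 gives g = 3.332031, positive; keep [-1.25, -1]
t = -1.125 gives g = 0.877197, positive; keep [-1.125, -1]
t = -1.0625 gives g = -0.1267, negative; keep [-1.125, -1.0625]
t = -1.09375 gives g = 0.3581, positive; keep [-1.09375, -1.0625]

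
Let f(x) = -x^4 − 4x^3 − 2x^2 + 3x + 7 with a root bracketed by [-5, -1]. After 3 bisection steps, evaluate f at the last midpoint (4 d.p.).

f(-3) = 7 > 0, so the root lies in [-5, -3]
f(-4) = -37 < 0, so the root lies in [-4, -3]
f(-3.5) = -6.5625 < 0, so the root lies in [-3.5, -3]

-6.5625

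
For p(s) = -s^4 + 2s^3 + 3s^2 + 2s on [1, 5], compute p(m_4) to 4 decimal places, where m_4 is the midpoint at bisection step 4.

s = 3 gives p = 6, positive; keep [3, 5]
s = 4 gives p = -72, negative; keep [3, 4]
s = 3.5 gives p = -20.5625, negative; keep [3, 3.5]
s = 3.25 gives p = -4.7227, negative; keep [3, 3.25]

-4.7227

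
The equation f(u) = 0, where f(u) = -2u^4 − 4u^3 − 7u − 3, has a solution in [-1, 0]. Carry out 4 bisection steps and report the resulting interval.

[-0.4375, -0.375]

f(-0.5) = 0.875 > 0, so the root lies in [-0.5, 0]
f(-0.25) = -1.195312 < 0, so the root lies in [-0.5, -0.25]
f(-0.375) = -0.203613 < 0, so the root lies in [-0.5, -0.375]
f(-0.4375) = 0.3242 > 0, so the root lies in [-0.4375, -0.375]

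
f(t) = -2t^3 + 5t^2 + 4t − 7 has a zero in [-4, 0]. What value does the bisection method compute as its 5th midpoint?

-1.375

t = -2 gives f = 21, positive; keep [-2, 0]
t = -1 gives f = -4, negative; keep [-2, -1]
t = -1.5 gives f = 5, positive; keep [-1.5, -1]
t = -1.25 gives f = -0.2812, negative; keep [-1.5, -1.25]
t = -1.375 gives f = 2.1523, positive; keep [-1.375, -1.25]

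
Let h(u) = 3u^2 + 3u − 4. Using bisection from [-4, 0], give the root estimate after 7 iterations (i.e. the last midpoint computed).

u = -2 gives h = 2, positive; keep [-2, 0]
u = -1 gives h = -4, negative; keep [-2, -1]
u = -1.5 gives h = -1.75, negative; keep [-2, -1.5]
u = -1.75 gives h = -0.0625, negative; keep [-2, -1.75]
u = -1.875 gives h = 0.9219, positive; keep [-1.875, -1.75]
u = -1.8125 gives h = 0.418, positive; keep [-1.8125, -1.75]
u = -1.78125 gives h = 0.1748, positive; keep [-1.78125, -1.75]

-1.78125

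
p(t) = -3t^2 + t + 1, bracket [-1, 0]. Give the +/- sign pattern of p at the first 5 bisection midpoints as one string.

-++-+

t = -0.5 gives p = -0.25, negative; keep [-0.5, 0]
t = -0.25 gives p = 0.5625, positive; keep [-0.5, -0.25]
t = -0.375 gives p = 0.203125, positive; keep [-0.5, -0.375]
t = -0.4375 gives p = -0.0117, negative; keep [-0.4375, -0.375]
t = -0.40625 gives p = 0.0986, positive; keep [-0.4375, -0.40625]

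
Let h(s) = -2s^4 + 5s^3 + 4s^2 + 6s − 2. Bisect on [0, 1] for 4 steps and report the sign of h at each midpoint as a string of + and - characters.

m = 0.5, h(m) = 2.5 (+); new bracket [0, 0.5]
m = 0.25, h(m) = -0.179688 (−); new bracket [0.25, 0.5]
m = 0.375, h(m) = 1.036621 (+); new bracket [0.25, 0.375]
m = 0.3125, h(m) = 0.3991 (+); new bracket [0.25, 0.3125]

+-++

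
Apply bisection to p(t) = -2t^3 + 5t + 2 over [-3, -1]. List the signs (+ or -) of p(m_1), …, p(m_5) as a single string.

++-+-

m = -2, p(m) = 8 (+); new bracket [-2, -1]
m = -1.5, p(m) = 1.25 (+); new bracket [-1.5, -1]
m = -1.25, p(m) = -0.34375 (−); new bracket [-1.5, -1.25]
m = -1.375, p(m) = 0.3242 (+); new bracket [-1.375, -1.25]
m = -1.3125, p(m) = -0.0405 (−); new bracket [-1.375, -1.3125]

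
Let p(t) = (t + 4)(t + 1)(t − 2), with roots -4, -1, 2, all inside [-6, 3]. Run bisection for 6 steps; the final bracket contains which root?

p(-1.5) = 4.375 > 0, so the root lies in [-6, -1.5]
p(-3.75) = 3.953125 > 0, so the root lies in [-6, -3.75]
p(-4.875) = -23.310547 < 0, so the root lies in [-4.875, -3.75]
p(-4.3125) = -6.5344 < 0, so the root lies in [-4.3125, -3.75]
p(-4.03125) = -0.5713 < 0, so the root lies in [-4.03125, -3.75]
p(-3.890625) = 1.8624 > 0, so the root lies in [-4.03125, -3.890625]

-4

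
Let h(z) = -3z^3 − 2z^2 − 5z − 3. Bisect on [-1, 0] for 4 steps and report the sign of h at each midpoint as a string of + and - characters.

h(-0.5) = -0.625 < 0, so the root lies in [-1, -0.5]
h(-0.75) = 0.890625 > 0, so the root lies in [-0.75, -0.5]
h(-0.625) = 0.076172 > 0, so the root lies in [-0.625, -0.5]
h(-0.5625) = -0.2864 < 0, so the root lies in [-0.625, -0.5625]

-++-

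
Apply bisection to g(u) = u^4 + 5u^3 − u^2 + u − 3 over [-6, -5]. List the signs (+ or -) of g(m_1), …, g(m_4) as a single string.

u = -5.5 gives g = 44.4375, positive; keep [-5.5, -5]
u = -5.25 gives g = 0.363281, positive; keep [-5.25, -5]
u = -5.125 gives g = -17.564209, negative; keep [-5.25, -5.125]
u = -5.1875 gives g = -8.9233, negative; keep [-5.25, -5.1875]

++--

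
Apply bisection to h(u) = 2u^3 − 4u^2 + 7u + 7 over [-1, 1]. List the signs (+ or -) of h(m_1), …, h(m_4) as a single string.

h(0) = 7 > 0, so the root lies in [-1, 0]
h(-0.5) = 2.25 > 0, so the root lies in [-1, -0.5]
h(-0.75) = -1.34375 < 0, so the root lies in [-0.75, -0.5]
h(-0.625) = 0.5742 > 0, so the root lies in [-0.75, -0.625]

++-+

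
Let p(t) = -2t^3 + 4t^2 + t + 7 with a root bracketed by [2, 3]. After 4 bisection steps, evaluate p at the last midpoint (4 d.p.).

midpoint 2.5: p = 3.25 > 0 → [2.5, 3]
midpoint 2.75: p = -1.59375 < 0 → [2.5, 2.75]
midpoint 2.625: p = 1.011719 > 0 → [2.625, 2.75]
midpoint 2.6875: p = -0.2437 < 0 → [2.625, 2.6875]

-0.2437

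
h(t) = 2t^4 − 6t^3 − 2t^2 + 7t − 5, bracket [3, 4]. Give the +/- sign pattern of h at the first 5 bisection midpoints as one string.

midpoint 3.5: h = 37.875 > 0 → [3, 3.5]
midpoint 3.25: h = 13.789062 > 0 → [3, 3.25]
midpoint 3.125: h = 4.973145 > 0 → [3, 3.125]
midpoint 3.0625: h = 1.2701 > 0 → [3, 3.0625]
midpoint 3.03125: h = -0.4174 < 0 → [3.03125, 3.0625]

++++-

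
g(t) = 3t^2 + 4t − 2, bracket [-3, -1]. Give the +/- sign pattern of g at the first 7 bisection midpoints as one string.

g(-2) = 2 > 0, so the root lies in [-2, -1]
g(-1.5) = -1.25 < 0, so the root lies in [-2, -1.5]
g(-1.75) = 0.1875 > 0, so the root lies in [-1.75, -1.5]
g(-1.625) = -0.5781 < 0, so the root lies in [-1.75, -1.625]
g(-1.6875) = -0.207 < 0, so the root lies in [-1.75, -1.6875]
g(-1.71875) = -0.0127 < 0, so the root lies in [-1.75, -1.71875]
g(-1.734375) = 0.0867 > 0, so the root lies in [-1.734375, -1.71875]

+-+---+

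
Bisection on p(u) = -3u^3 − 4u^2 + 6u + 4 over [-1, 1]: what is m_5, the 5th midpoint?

p(0) = 4 > 0, so the root lies in [-1, 0]
p(-0.5) = 0.375 > 0, so the root lies in [-1, -0.5]
p(-0.75) = -1.484375 < 0, so the root lies in [-0.75, -0.5]
p(-0.625) = -0.5801 < 0, so the root lies in [-0.625, -0.5]
p(-0.5625) = -0.1067 < 0, so the root lies in [-0.5625, -0.5]

-0.5625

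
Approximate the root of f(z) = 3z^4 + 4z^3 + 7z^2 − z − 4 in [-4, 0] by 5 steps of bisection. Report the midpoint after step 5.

-0.875

m = -2, f(m) = 42 (+); new bracket [-2, 0]
m = -1, f(m) = 3 (+); new bracket [-1, 0]
m = -0.5, f(m) = -2.0625 (−); new bracket [-1, -0.5]
m = -0.75, f(m) = -0.0508 (−); new bracket [-1, -0.75]
m = -0.875, f(m) = 1.3132 (+); new bracket [-0.875, -0.75]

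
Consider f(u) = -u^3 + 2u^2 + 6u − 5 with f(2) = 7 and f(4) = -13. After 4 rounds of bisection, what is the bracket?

u = 3 gives f = 4, positive; keep [3, 4]
u = 3.5 gives f = -2.375, negative; keep [3, 3.5]
u = 3.25 gives f = 1.296875, positive; keep [3.25, 3.5]
u = 3.375 gives f = -0.4121, negative; keep [3.25, 3.375]

[3.25, 3.375]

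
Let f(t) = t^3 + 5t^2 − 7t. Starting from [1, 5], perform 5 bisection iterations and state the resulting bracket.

midpoint 3: f = 51 > 0 → [1, 3]
midpoint 2: f = 14 > 0 → [1, 2]
midpoint 1.5: f = 4.125 > 0 → [1, 1.5]
midpoint 1.25: f = 1.0156 > 0 → [1, 1.25]
midpoint 1.125: f = -0.123 < 0 → [1.125, 1.25]

[1.125, 1.25]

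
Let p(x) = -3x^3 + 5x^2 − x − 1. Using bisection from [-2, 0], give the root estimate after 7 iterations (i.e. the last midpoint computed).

p(-1) = 8 > 0, so the root lies in [-1, 0]
p(-0.5) = 1.125 > 0, so the root lies in [-0.5, 0]
p(-0.25) = -0.390625 < 0, so the root lies in [-0.5, -0.25]
p(-0.375) = 0.2363 > 0, so the root lies in [-0.375, -0.25]
p(-0.3125) = -0.1077 < 0, so the root lies in [-0.375, -0.3125]
p(-0.34375) = 0.0564 > 0, so the root lies in [-0.34375, -0.3125]
p(-0.328125) = -0.0276 < 0, so the root lies in [-0.34375, -0.328125]

-0.328125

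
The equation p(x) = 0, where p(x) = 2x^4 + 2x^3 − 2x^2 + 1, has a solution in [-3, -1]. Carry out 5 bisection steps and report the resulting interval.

p(-2) = 9 > 0, so the root lies in [-2, -1]
p(-1.5) = -0.125 < 0, so the root lies in [-2, -1.5]
p(-1.75) = 2.914062 > 0, so the root lies in [-1.75, -1.5]
p(-1.625) = 1.0825 > 0, so the root lies in [-1.625, -1.5]
p(-1.5625) = 0.4087 > 0, so the root lies in [-1.5625, -1.5]

[-1.5625, -1.5]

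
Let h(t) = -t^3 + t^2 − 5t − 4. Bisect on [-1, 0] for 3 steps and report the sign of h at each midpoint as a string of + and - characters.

-+-

midpoint -0.5: h = -1.125 < 0 → [-1, -0.5]
midpoint -0.75: h = 0.734375 > 0 → [-0.75, -0.5]
midpoint -0.625: h = -0.240234 < 0 → [-0.75, -0.625]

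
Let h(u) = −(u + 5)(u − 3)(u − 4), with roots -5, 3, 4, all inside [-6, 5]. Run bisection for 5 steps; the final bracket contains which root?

-5

m = -0.5, h(m) = -70.875 (−); new bracket [-6, -0.5]
m = -3.25, h(m) = -79.296875 (−); new bracket [-6, -3.25]
m = -4.625, h(m) = -24.662109 (−); new bracket [-6, -4.625]
m = -5.3125, h(m) = 24.1907 (+); new bracket [-5.3125, -4.625]
m = -4.96875, h(m) = -2.2334 (−); new bracket [-5.3125, -4.96875]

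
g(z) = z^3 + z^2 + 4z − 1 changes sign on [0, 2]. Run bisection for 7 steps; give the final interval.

[0.21875, 0.234375]

midpoint 1: g = 5 > 0 → [0, 1]
midpoint 0.5: g = 1.375 > 0 → [0, 0.5]
midpoint 0.25: g = 0.078125 > 0 → [0, 0.25]
midpoint 0.125: g = -0.4824 < 0 → [0.125, 0.25]
midpoint 0.1875: g = -0.2083 < 0 → [0.1875, 0.25]
midpoint 0.21875: g = -0.0667 < 0 → [0.21875, 0.25]
midpoint 0.234375: g = 0.0053 > 0 → [0.21875, 0.234375]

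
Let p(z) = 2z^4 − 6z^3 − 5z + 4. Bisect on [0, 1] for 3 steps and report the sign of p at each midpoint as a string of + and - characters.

m = 0.5, p(m) = 0.875 (+); new bracket [0.5, 1]
m = 0.75, p(m) = -1.648438 (−); new bracket [0.5, 0.75]
m = 0.625, p(m) = -0.284668 (−); new bracket [0.5, 0.625]

+--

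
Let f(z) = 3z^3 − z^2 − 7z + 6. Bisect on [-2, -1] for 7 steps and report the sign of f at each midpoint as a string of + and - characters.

+-++-++

f(-1.5) = 4.125 > 0, so the root lies in [-2, -1.5]
f(-1.75) = -0.890625 < 0, so the root lies in [-1.75, -1.5]
f(-1.625) = 1.861328 > 0, so the root lies in [-1.75, -1.625]
f(-1.6875) = 0.5486 > 0, so the root lies in [-1.75, -1.6875]
f(-1.71875) = -0.1549 < 0, so the root lies in [-1.71875, -1.6875]
f(-1.703125) = 0.2008 > 0, so the root lies in [-1.71875, -1.703125]
f(-1.7109375) = 0.0239 > 0, so the root lies in [-1.71875, -1.7109375]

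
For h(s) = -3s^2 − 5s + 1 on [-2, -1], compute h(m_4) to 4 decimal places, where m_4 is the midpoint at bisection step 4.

0.2070

m = -1.5, h(m) = 1.75 (+); new bracket [-2, -1.5]
m = -1.75, h(m) = 0.5625 (+); new bracket [-2, -1.75]
m = -1.875, h(m) = -0.171875 (−); new bracket [-1.875, -1.75]
m = -1.8125, h(m) = 0.207 (+); new bracket [-1.875, -1.8125]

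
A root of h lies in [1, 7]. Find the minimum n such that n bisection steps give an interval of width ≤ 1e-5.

20

Width after n steps is 6/2^n. Need 2^n ≥ 6/1e-5 = 600000.
2^19 = 524288 < 600000 ≤ 2^20 = 1048576, so n = 20.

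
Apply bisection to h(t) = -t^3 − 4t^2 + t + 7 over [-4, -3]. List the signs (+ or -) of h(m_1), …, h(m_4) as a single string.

--++

m = -3.5, h(m) = -2.625 (−); new bracket [-4, -3.5]
m = -3.75, h(m) = -0.265625 (−); new bracket [-4, -3.75]
m = -3.875, h(m) = 1.248047 (+); new bracket [-3.875, -3.75]
m = -3.8125, h(m) = 0.4622 (+); new bracket [-3.8125, -3.75]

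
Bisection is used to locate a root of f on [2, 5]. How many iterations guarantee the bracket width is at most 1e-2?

9

Width after n steps is 3/2^n. Need 2^n ≥ 3/1e-2 = 300.
2^8 = 256 < 300 ≤ 2^9 = 512, so n = 9.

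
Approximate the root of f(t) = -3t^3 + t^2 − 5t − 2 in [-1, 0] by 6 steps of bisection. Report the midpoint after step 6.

f(-0.5) = 1.125 > 0, so the root lies in [-0.5, 0]
f(-0.25) = -0.640625 < 0, so the root lies in [-0.5, -0.25]
f(-0.375) = 0.173828 > 0, so the root lies in [-0.375, -0.25]
f(-0.3125) = -0.2483 < 0, so the root lies in [-0.375, -0.3125]
f(-0.34375) = -0.0412 < 0, so the root lies in [-0.375, -0.34375]
f(-0.359375) = 0.0653 > 0, so the root lies in [-0.359375, -0.34375]

-0.359375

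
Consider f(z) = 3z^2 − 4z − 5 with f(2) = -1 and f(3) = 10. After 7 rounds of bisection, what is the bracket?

[2.1171875, 2.125]

z = 2.5 gives f = 3.75, positive; keep [2, 2.5]
z = 2.25 gives f = 1.1875, positive; keep [2, 2.25]
z = 2.125 gives f = 0.046875, positive; keep [2, 2.125]
z = 2.0625 gives f = -0.4883, negative; keep [2.0625, 2.125]
z = 2.09375 gives f = -0.2236, negative; keep [2.09375, 2.125]
z = 2.109375 gives f = -0.0891, negative; keep [2.109375, 2.125]
z = 2.1171875 gives f = -0.0213, negative; keep [2.1171875, 2.125]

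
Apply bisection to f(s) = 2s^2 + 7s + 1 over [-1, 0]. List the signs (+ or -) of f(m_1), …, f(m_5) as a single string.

--+--

midpoint -0.5: f = -2 < 0 → [-0.5, 0]
midpoint -0.25: f = -0.625 < 0 → [-0.25, 0]
midpoint -0.125: f = 0.15625 > 0 → [-0.25, -0.125]
midpoint -0.1875: f = -0.2422 < 0 → [-0.1875, -0.125]
midpoint -0.15625: f = -0.0449 < 0 → [-0.15625, -0.125]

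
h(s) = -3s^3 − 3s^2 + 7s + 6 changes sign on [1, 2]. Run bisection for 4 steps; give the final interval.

midpoint 1.5: h = -0.375 < 0 → [1, 1.5]
midpoint 1.25: h = 4.203125 > 0 → [1.25, 1.5]
midpoint 1.375: h = 2.154297 > 0 → [1.375, 1.5]
midpoint 1.4375: h = 0.9519 > 0 → [1.4375, 1.5]

[1.4375, 1.5]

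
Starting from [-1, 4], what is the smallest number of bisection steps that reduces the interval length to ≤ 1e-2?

9

Width after n steps is 5/2^n. Need 2^n ≥ 5/1e-2 = 500.
2^8 = 256 < 500 ≤ 2^9 = 512, so n = 9.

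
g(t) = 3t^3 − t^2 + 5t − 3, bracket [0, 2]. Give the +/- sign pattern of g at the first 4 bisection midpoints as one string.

g(1) = 4 > 0, so the root lies in [0, 1]
g(0.5) = -0.375 < 0, so the root lies in [0.5, 1]
g(0.75) = 1.453125 > 0, so the root lies in [0.5, 0.75]
g(0.625) = 0.4668 > 0, so the root lies in [0.5, 0.625]

+-++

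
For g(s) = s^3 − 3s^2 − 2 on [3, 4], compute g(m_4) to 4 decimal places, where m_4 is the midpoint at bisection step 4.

-0.0950

m = 3.5, g(m) = 4.125 (+); new bracket [3, 3.5]
m = 3.25, g(m) = 0.640625 (+); new bracket [3, 3.25]
m = 3.125, g(m) = -0.779297 (−); new bracket [3.125, 3.25]
m = 3.1875, g(m) = -0.095 (−); new bracket [3.1875, 3.25]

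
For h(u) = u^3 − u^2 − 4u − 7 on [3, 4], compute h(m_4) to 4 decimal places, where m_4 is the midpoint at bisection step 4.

u = 3.5 gives h = 9.625, positive; keep [3, 3.5]
u = 3.25 gives h = 3.765625, positive; keep [3, 3.25]
u = 3.125 gives h = 1.251953, positive; keep [3, 3.125]
u = 3.0625 gives h = 0.094, positive; keep [3, 3.0625]

0.0940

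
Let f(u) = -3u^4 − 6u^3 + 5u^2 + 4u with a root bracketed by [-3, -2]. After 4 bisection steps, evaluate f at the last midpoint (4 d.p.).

0.9492

m = -2.5, f(m) = -2.1875 (−); new bracket [-2.5, -2]
m = -2.25, f(m) = 7.769531 (+); new bracket [-2.5, -2.25]
m = -2.375, f(m) = 3.63208 (+); new bracket [-2.5, -2.375]
m = -2.4375, f(m) = 0.9492 (+); new bracket [-2.5, -2.4375]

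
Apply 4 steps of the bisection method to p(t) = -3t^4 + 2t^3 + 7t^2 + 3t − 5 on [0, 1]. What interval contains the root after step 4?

m = 0.5, p(m) = -1.6875 (−); new bracket [0.5, 1]
m = 0.75, p(m) = 1.082031 (+); new bracket [0.5, 0.75]
m = 0.625, p(m) = -0.360107 (−); new bracket [0.625, 0.75]
m = 0.6875, p(m) = 0.3508 (+); new bracket [0.625, 0.6875]

[0.625, 0.6875]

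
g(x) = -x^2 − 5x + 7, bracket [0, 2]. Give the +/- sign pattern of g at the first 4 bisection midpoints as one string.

+--+

g(1) = 1 > 0, so the root lies in [1, 2]
g(1.5) = -2.75 < 0, so the root lies in [1, 1.5]
g(1.25) = -0.8125 < 0, so the root lies in [1, 1.25]
g(1.125) = 0.1094 > 0, so the root lies in [1.125, 1.25]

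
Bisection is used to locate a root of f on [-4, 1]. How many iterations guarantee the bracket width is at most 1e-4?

16

Width after n steps is 5/2^n. Need 2^n ≥ 5/1e-4 = 50000.
2^15 = 32768 < 50000 ≤ 2^16 = 65536, so n = 16.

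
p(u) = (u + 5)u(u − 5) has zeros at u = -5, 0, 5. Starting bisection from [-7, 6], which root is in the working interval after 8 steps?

m = -0.5, p(m) = 12.375 (+); new bracket [-7, -0.5]
m = -3.75, p(m) = 41.015625 (+); new bracket [-7, -3.75]
m = -5.375, p(m) = -20.912109 (−); new bracket [-5.375, -3.75]
m = -4.5625, p(m) = 19.0876 (+); new bracket [-5.375, -4.5625]
m = -4.96875, p(m) = 1.5479 (+); new bracket [-5.375, -4.96875]
m = -5.171875, p(m) = -9.0419 (−); new bracket [-5.171875, -4.96875]
m = -5.0703125, p(m) = -3.5901 (−); new bracket [-5.0703125, -4.96875]
m = -5.01953125, p(m) = -0.9823 (−); new bracket [-5.01953125, -4.96875]

-5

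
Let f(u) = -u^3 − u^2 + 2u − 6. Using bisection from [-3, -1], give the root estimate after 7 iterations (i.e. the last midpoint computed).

midpoint -2: f = -6 < 0 → [-3, -2]
midpoint -2.5: f = -1.625 < 0 → [-3, -2.5]
midpoint -2.75: f = 1.734375 > 0 → [-2.75, -2.5]
midpoint -2.625: f = -0.0527 < 0 → [-2.75, -2.625]
midpoint -2.6875: f = 0.8132 > 0 → [-2.6875, -2.625]
midpoint -2.65625: f = 0.3734 > 0 → [-2.65625, -2.625]
midpoint -2.640625: f = 0.1587 > 0 → [-2.640625, -2.625]

-2.640625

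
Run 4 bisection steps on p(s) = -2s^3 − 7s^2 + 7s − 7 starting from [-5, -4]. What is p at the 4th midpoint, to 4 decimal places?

-1.1411

s = -4.5 gives p = 2, positive; keep [-4.5, -4]
s = -4.25 gives p = -9.65625, negative; keep [-4.5, -4.25]
s = -4.375 gives p = -4.128906, negative; keep [-4.5, -4.375]
s = -4.4375 gives p = -1.1411, negative; keep [-4.5, -4.4375]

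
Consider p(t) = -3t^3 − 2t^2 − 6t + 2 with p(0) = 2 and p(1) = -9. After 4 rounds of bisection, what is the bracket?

t = 0.5 gives p = -1.875, negative; keep [0, 0.5]
t = 0.25 gives p = 0.328125, positive; keep [0.25, 0.5]
t = 0.375 gives p = -0.689453, negative; keep [0.25, 0.375]
t = 0.3125 gives p = -0.1619, negative; keep [0.25, 0.3125]

[0.25, 0.3125]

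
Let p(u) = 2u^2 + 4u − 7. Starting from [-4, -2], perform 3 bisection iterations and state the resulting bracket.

[-3.25, -3]

midpoint -3: p = -1 < 0 → [-4, -3]
midpoint -3.5: p = 3.5 > 0 → [-3.5, -3]
midpoint -3.25: p = 1.125 > 0 → [-3.25, -3]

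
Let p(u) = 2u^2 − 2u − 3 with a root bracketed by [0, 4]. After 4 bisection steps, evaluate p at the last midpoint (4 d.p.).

-0.3750

midpoint 2: p = 1 > 0 → [0, 2]
midpoint 1: p = -3 < 0 → [1, 2]
midpoint 1.5: p = -1.5 < 0 → [1.5, 2]
midpoint 1.75: p = -0.375 < 0 → [1.75, 2]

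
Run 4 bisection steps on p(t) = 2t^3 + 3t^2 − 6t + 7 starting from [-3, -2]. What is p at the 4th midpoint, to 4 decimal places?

p(-2.5) = 9.5 > 0, so the root lies in [-3, -2.5]
p(-2.75) = 4.59375 > 0, so the root lies in [-3, -2.75]
p(-2.875) = 1.519531 > 0, so the root lies in [-3, -2.875]
p(-2.9375) = -0.1831 < 0, so the root lies in [-2.9375, -2.875]

-0.1831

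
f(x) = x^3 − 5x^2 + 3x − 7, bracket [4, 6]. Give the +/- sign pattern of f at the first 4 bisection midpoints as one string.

midpoint 5: f = 8 > 0 → [4, 5]
midpoint 4.5: f = -3.625 < 0 → [4.5, 5]
midpoint 4.75: f = 1.609375 > 0 → [4.5, 4.75]
midpoint 4.625: f = -1.1465 < 0 → [4.625, 4.75]

+-+-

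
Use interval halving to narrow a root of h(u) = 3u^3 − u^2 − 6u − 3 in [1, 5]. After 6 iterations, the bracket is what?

[1.75, 1.8125]

h(3) = 51 > 0, so the root lies in [1, 3]
h(2) = 5 > 0, so the root lies in [1, 2]
h(1.5) = -4.125 < 0, so the root lies in [1.5, 2]
h(1.75) = -0.4844 < 0, so the root lies in [1.75, 2]
h(1.875) = 2.0098 > 0, so the root lies in [1.75, 1.875]
h(1.8125) = 0.7029 > 0, so the root lies in [1.75, 1.8125]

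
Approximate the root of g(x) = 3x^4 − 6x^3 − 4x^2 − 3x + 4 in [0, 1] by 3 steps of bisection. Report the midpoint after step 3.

0.625

x = 0.5 gives g = 0.9375, positive; keep [0.5, 1]
x = 0.75 gives g = -2.082031, negative; keep [0.5, 0.75]
x = 0.625 gives g = -0.44458, negative; keep [0.5, 0.625]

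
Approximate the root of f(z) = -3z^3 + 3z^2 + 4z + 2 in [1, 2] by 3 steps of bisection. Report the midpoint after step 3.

f(1.5) = 4.625 > 0, so the root lies in [1.5, 2]
f(1.75) = 2.109375 > 0, so the root lies in [1.75, 2]
f(1.875) = 0.271484 > 0, so the root lies in [1.875, 2]

1.875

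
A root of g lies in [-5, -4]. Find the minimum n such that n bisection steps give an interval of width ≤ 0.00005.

15

Width after n steps is 1/2^n. Need 2^n ≥ 1/0.00005 = 20000.
2^14 = 16384 < 20000 ≤ 2^15 = 32768, so n = 15.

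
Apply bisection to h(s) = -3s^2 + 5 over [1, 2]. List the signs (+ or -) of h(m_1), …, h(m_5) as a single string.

-+--+

h(1.5) = -1.75 < 0, so the root lies in [1, 1.5]
h(1.25) = 0.3125 > 0, so the root lies in [1.25, 1.5]
h(1.375) = -0.671875 < 0, so the root lies in [1.25, 1.375]
h(1.3125) = -0.168 < 0, so the root lies in [1.25, 1.3125]
h(1.28125) = 0.0752 > 0, so the root lies in [1.28125, 1.3125]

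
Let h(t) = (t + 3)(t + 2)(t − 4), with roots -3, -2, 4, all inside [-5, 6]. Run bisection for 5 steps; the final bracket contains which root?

midpoint 0.5: h = -30.625 < 0 → [0.5, 6]
midpoint 3.25: h = -24.609375 < 0 → [3.25, 6]
midpoint 4.625: h = 31.572266 > 0 → [3.25, 4.625]
midpoint 3.9375: h = -2.5745 < 0 → [3.9375, 4.625]
midpoint 4.28125: h = 12.8631 > 0 → [3.9375, 4.28125]

4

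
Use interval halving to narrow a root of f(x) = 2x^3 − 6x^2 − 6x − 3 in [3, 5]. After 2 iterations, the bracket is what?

[3.5, 4]

midpoint 4: f = 5 > 0 → [3, 4]
midpoint 3.5: f = -11.75 < 0 → [3.5, 4]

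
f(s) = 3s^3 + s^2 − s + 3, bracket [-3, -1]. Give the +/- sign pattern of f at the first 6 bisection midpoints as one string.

s = -2 gives f = -15, negative; keep [-2, -1]
s = -1.5 gives f = -3.375, negative; keep [-1.5, -1]
s = -1.25 gives f = -0.046875, negative; keep [-1.25, -1]
s = -1.125 gives f = 1.1191, positive; keep [-1.25, -1.125]
s = -1.1875 gives f = 0.574, positive; keep [-1.25, -1.1875]
s = -1.21875 gives f = 0.2733, positive; keep [-1.25, -1.21875]

---+++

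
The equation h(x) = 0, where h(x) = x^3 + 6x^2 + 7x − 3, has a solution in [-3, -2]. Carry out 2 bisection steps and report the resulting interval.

m = -2.5, h(m) = 1.375 (+); new bracket [-2.5, -2]
m = -2.25, h(m) = 0.234375 (+); new bracket [-2.25, -2]

[-2.25, -2]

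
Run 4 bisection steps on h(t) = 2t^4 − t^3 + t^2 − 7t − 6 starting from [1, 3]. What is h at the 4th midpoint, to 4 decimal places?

2.5181

h(2) = 8 > 0, so the root lies in [1, 2]
h(1.5) = -7.5 < 0, so the root lies in [1.5, 2]
h(1.75) = -1.789062 < 0, so the root lies in [1.75, 2]
h(1.875) = 2.5181 > 0, so the root lies in [1.75, 1.875]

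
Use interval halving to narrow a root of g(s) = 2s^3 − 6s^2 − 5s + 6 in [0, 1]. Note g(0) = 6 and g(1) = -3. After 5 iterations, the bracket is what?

g(0.5) = 2.25 > 0, so the root lies in [0.5, 1]
g(0.75) = -0.28125 < 0, so the root lies in [0.5, 0.75]
g(0.625) = 1.019531 > 0, so the root lies in [0.625, 0.75]
g(0.6875) = 0.3765 > 0, so the root lies in [0.6875, 0.75]
g(0.71875) = 0.0493 > 0, so the root lies in [0.71875, 0.75]

[0.71875, 0.75]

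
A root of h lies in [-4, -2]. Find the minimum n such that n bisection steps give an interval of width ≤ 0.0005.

Width after n steps is 2/2^n. Need 2^n ≥ 2/0.0005 = 4000.
2^11 = 2048 < 4000 ≤ 2^12 = 4096, so n = 12.

12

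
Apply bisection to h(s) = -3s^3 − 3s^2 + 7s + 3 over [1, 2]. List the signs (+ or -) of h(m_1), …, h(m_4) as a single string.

-+-+

s = 1.5 gives h = -3.375, negative; keep [1, 1.5]
s = 1.25 gives h = 1.203125, positive; keep [1.25, 1.5]
s = 1.375 gives h = -0.845703, negative; keep [1.25, 1.375]
s = 1.3125 gives h = 0.2366, positive; keep [1.3125, 1.375]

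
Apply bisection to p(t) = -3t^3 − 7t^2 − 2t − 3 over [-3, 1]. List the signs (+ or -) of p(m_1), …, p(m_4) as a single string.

--++

m = -1, p(m) = -5 (−); new bracket [-3, -1]
m = -2, p(m) = -3 (−); new bracket [-3, -2]
m = -2.5, p(m) = 5.125 (+); new bracket [-2.5, -2]
m = -2.25, p(m) = 0.2344 (+); new bracket [-2.25, -2]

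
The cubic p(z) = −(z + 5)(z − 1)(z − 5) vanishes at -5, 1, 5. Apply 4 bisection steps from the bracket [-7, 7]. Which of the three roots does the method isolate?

m = 0, p(m) = -25 (−); new bracket [-7, 0]
m = -3.5, p(m) = -57.375 (−); new bracket [-7, -3.5]
m = -5.25, p(m) = 16.015625 (+); new bracket [-5.25, -3.5]
m = -4.375, p(m) = -31.4941 (−); new bracket [-5.25, -4.375]

-5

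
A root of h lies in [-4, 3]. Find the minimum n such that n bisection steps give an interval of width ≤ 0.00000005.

Width after n steps is 7/2^n. Need 2^n ≥ 7/0.00000005 = 140000000.
2^27 = 134217728 < 140000000 ≤ 2^28 = 268435456, so n = 28.

28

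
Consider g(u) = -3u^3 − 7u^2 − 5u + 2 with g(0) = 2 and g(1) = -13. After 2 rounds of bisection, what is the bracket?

[0.25, 0.5]

g(0.5) = -2.625 < 0, so the root lies in [0, 0.5]
g(0.25) = 0.265625 > 0, so the root lies in [0.25, 0.5]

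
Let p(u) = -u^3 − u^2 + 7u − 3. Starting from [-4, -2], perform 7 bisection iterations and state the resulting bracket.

u = -3 gives p = -6, negative; keep [-4, -3]
u = -3.5 gives p = 3.125, positive; keep [-3.5, -3]
u = -3.25 gives p = -1.984375, negative; keep [-3.5, -3.25]
u = -3.375 gives p = 0.4277, positive; keep [-3.375, -3.25]
u = -3.3125 gives p = -0.8132, negative; keep [-3.375, -3.3125]
u = -3.34375 gives p = -0.2016, negative; keep [-3.375, -3.34375]
u = -3.359375 gives p = 0.1109, positive; keep [-3.359375, -3.34375]

[-3.359375, -3.34375]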